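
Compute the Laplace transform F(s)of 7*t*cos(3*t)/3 7*(s^2 - 9)/(3*(s^2 + 9)^2)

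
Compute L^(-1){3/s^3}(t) 3*t^2/2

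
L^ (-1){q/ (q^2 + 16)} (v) cos (4 * v)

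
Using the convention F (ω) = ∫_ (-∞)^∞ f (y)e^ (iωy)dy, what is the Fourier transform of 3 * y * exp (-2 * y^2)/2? 3 * sqrt (2) * I * sqrt (pi) * ω * exp (-ω^2/8)/16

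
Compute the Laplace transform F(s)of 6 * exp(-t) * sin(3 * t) 18/((s + 1)^2 + 9)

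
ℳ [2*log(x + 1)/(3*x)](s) -2*pi*csc(pi*s)/(3*s - 3)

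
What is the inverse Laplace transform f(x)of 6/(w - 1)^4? x^3*exp(x)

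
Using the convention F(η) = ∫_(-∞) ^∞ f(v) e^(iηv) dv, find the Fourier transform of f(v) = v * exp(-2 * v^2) sqrt(2) * I * sqrt(pi) * η * exp(-η^2/8) /8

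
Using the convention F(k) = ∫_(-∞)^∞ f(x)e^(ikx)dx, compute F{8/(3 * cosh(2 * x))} 4 * pi/(3 * cosh(pi * k/4))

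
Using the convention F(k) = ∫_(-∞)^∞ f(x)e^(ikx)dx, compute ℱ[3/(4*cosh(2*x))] 3*pi/(8*cosh(pi*k/4))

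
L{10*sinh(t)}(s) 10/(s^2 - 1)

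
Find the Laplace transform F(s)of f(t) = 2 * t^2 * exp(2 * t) 4/(s - 2)^3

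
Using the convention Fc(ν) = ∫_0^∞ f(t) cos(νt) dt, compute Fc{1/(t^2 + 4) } pi*exp(-2*ν) /4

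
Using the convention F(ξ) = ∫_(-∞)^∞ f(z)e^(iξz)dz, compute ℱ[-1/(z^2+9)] -pi*exp(-3*Abs(ξ))/3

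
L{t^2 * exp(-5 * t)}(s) 2/(s + 5)^3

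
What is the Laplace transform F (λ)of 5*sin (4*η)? 20/ (λ^2 + 16)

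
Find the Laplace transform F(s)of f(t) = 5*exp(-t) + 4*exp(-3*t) 5/(s + 1) + 4/(s + 3)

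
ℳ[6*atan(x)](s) -3*pi*sec(pi*s/2)/s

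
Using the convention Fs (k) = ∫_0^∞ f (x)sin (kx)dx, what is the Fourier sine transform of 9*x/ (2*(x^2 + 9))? 9*pi*exp (-3*k)/4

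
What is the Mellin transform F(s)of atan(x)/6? -pi*sec(pi*s/2)/(12*s)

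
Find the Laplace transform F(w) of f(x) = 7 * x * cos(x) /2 7 * (w^2 - 1) /(2 * (w^2 + 1) ^2) 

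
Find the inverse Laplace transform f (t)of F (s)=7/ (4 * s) 7/4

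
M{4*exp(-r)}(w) 4*gamma(w)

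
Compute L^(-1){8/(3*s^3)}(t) 4*t^2/3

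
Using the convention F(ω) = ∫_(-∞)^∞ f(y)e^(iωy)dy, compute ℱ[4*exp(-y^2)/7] 4*sqrt(pi)*exp(-ω^2/4)/7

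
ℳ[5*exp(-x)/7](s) 5*gamma(s)/7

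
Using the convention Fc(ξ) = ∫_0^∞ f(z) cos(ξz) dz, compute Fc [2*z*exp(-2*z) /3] 2*(4 - ξ^2) /(3*(ξ^2 + 4) ^2) 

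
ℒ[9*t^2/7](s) 18/(7*s^3) 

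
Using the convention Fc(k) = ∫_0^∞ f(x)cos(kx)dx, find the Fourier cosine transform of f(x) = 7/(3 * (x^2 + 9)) 7 * pi * exp(-3 * k)/18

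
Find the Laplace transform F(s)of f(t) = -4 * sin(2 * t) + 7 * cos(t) 7 * s/(s^2 + 1) - 8/(s^2 + 4)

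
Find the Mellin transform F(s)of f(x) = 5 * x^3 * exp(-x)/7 5 * gamma(s + 3)/7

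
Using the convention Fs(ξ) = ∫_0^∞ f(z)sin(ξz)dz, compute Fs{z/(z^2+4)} pi*exp(-2*ξ)/2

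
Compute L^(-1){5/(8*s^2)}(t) 5*t/8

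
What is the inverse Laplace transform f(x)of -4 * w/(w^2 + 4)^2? -x * sin(2 * x)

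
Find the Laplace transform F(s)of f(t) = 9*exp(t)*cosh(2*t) 9*(s - 1)/((s - 1)^2 - 4)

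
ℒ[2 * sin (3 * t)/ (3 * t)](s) 2 * atan (3/s)/3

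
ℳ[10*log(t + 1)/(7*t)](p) -10*pi*csc(pi*p)/(7*p - 7)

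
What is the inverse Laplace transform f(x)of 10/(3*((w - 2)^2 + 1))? 10*exp(2*x)*sin(x)/3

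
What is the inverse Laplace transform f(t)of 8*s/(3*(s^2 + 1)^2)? 4*t*sin(t)/3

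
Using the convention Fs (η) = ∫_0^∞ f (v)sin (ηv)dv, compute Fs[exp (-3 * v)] η/ (η^2+9)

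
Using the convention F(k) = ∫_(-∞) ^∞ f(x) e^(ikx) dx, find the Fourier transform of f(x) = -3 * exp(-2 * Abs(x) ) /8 -3/(2 * k^2+8) 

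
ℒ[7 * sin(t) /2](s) 7/(2 * (s^2+1) ) 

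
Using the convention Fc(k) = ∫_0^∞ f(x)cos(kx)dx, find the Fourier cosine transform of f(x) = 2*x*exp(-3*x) 2*(9 - k^2)/(k^2 + 9)^2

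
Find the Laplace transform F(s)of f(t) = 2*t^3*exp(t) 12/(s - 1)^4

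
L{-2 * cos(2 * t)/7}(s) -2 * s/(7 * s^2 + 28)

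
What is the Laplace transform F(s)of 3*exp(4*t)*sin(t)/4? 3/(4*((s - 4)^2 + 1))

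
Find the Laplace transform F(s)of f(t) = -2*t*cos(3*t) 2*(9 - s^2)/(s^2 + 9)^2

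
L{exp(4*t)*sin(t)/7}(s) 1/(7*((s - 4)^2 + 1))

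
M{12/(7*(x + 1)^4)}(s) 2*gamma(s)*gamma(4 - s)/7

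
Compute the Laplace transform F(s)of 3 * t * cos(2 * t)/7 3 * (s^2 - 4)/(7 * (s^2+4)^2)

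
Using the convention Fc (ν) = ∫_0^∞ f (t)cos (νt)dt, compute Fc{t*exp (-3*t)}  (9 - ν^2)/ (ν^2 + 9)^2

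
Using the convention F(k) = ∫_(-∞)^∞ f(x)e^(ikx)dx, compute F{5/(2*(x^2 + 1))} 5*pi*exp(-Abs(k))/2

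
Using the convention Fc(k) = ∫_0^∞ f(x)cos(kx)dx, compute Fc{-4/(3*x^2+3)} -2*pi*exp(-k)/3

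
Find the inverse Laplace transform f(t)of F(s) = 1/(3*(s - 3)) exp(3*t)/3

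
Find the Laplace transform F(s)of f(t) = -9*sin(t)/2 -9/(2*s^2 + 2)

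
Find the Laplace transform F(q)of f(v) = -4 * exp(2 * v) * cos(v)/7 4 * (2 - q)/(7 * ((q - 2)^2+1))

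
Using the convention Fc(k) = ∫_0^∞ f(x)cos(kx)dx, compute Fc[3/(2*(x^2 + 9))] pi*exp(-3*k)/4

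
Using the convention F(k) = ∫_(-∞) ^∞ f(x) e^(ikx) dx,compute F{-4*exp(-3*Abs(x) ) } -24/(k^2+9) 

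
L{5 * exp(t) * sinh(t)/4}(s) 5/(4 * s * (s - 2))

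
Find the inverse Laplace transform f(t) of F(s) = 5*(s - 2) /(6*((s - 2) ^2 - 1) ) 5*exp(2*t)*cosh(t) /6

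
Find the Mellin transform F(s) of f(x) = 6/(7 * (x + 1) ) 6 * pi * csc(pi * s) /7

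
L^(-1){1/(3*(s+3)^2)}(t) t*exp(-3*t)/3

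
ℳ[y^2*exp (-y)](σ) gamma (σ + 2)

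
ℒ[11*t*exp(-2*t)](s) 11/(s + 2)^2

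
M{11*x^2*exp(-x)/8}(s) 11*gamma(s + 2)/8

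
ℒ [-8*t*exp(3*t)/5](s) -8/(5*(s - 3)^2)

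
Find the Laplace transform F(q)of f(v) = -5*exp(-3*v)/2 -5/(2*q + 6)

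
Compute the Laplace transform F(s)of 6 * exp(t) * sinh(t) 6/(s * (s - 2))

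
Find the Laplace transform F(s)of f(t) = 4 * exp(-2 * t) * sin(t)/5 4/(5 * ((s + 2)^2 + 1))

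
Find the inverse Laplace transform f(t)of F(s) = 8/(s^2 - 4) 4*sinh(2*t)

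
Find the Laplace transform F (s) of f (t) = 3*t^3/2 9/s^4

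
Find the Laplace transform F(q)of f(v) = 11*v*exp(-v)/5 11/(5*(q+1)^2)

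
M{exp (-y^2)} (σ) gamma (σ/2)/2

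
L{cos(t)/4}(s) s/(4*(s^2 + 1))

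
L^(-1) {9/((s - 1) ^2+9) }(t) 3*exp(t)*sin(3*t) 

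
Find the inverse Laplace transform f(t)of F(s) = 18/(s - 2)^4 3*t^3*exp(2*t)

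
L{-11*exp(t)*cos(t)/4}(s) 11*(1 - s)/(4*((s - 1)^2 + 1))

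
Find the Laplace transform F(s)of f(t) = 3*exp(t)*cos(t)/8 3*(s - 1)/(8*((s - 1)^2 + 1))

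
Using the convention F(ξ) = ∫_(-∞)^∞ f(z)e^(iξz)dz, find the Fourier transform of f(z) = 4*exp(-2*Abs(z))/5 16/(5*(ξ^2 + 4))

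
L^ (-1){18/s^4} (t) 3*t^3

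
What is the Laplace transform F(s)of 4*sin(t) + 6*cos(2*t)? 6*s/(s^2 + 4) + 4/(s^2 + 1)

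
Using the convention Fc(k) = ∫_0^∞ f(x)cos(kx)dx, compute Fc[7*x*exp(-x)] 7*(1 - k^2)/(k^2 + 1)^2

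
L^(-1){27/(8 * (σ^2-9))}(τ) 9 * sinh(3 * τ)/8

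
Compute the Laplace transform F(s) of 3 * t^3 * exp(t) 18/(s - 1) ^4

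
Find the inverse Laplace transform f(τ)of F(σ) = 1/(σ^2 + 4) sin(2 * τ)/2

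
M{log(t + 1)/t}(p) -pi * csc(pi * p)/(p - 1)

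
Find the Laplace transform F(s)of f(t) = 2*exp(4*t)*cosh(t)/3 2*(s - 4)/(3*((s - 4)^2-1))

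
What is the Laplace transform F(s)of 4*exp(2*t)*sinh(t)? 4/((s - 2)^2 - 1)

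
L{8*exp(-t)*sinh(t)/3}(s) 8/(3*s*(s+2))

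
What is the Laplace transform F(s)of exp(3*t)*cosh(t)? (s - 3)/((s - 3)^2 - 1)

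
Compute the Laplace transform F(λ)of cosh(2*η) λ/(λ^2 - 4)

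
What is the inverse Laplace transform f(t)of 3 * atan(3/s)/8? 3 * sin(3 * t)/(8 * t)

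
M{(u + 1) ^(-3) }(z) pi * (z - 2) * (z - 1) /(2 * sin(pi * z) ) 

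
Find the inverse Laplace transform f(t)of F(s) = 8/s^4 4*t^3/3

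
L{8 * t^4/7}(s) 192/(7 * s^5)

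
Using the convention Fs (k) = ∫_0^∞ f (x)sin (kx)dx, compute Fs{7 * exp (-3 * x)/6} 7 * k/ (6 * (k^2 + 9))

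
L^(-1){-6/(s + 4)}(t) -6 * exp(-4 * t)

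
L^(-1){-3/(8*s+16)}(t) -3*exp(-2*t)/8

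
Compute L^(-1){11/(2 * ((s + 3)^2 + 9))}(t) 11 * exp(-3 * t) * sin(3 * t)/6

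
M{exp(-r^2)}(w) gamma(w/2)/2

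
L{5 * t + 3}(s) 5/s^2 + 3/s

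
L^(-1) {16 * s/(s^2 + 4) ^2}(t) 4 * t * sin(2 * t) 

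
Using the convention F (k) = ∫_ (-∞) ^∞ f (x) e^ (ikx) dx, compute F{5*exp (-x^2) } 5*sqrt (pi)*exp (-k^2/4) 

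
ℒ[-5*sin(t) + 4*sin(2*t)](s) 8/(s^2 + 4) - 5/(s^2 + 1)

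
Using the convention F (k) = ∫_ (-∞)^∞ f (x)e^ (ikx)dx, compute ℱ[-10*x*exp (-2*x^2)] -5*sqrt (2)*I*sqrt (pi)*k*exp (-k^2/8)/4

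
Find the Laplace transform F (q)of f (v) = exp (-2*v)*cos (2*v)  (q + 2)/ ( (q + 2)^2 + 4)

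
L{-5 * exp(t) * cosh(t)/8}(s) 5 * (1 - s)/(8 * s * (s - 2))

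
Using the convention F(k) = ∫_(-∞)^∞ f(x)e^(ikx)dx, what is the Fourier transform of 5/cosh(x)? 5*pi/cosh(pi*k/2)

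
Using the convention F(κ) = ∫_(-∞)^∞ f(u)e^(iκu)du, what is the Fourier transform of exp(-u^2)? sqrt(pi) * exp(-κ^2/4)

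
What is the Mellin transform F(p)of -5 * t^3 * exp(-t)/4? -5 * gamma(p + 3)/4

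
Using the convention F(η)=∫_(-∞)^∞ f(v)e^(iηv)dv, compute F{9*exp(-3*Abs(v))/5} 54/(5*(η^2 + 9))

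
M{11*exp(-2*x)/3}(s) 11*gamma(s)/(3*2^s)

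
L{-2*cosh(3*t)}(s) -2*s/(s^2 - 9)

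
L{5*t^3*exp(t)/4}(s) 15/(2*(s - 1)^4)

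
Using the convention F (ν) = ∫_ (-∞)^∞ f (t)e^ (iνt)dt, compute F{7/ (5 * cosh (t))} 7 * pi/ (5 * cosh (pi * ν/2))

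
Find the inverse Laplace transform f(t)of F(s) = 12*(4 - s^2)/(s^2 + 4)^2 -12*t*cos(2*t)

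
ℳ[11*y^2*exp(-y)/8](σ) 11*gamma(σ + 2)/8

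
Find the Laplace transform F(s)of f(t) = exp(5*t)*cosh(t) (s - 5)/((s - 5)^2 - 1)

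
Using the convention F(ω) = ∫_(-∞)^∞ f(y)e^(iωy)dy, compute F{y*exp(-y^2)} I*sqrt(pi)*ω*exp(-ω^2/4)/2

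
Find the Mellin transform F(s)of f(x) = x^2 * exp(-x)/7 gamma(s + 2)/7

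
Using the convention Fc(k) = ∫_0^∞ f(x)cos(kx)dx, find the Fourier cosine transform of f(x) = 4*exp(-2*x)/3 8/(3*(k^2+4))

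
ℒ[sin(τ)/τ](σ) atan(1/σ)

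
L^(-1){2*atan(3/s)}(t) 2*sin(3*t)/t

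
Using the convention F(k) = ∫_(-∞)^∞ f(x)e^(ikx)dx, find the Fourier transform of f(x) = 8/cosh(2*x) 4*pi/cosh(pi*k/4)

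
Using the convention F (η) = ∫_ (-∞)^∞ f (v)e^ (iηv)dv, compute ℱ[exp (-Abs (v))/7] 2/ (7 * (η^2 + 1))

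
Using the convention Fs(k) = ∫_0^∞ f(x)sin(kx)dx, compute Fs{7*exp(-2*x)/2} 7*k/(2*(k^2 + 4))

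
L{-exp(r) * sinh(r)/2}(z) -1/(2 * z * (z - 2))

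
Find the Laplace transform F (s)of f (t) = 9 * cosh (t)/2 9 * s/ (2 * (s^2 - 1))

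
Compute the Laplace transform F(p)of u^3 6/p^4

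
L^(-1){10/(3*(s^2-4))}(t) 5*sinh(2*t)/3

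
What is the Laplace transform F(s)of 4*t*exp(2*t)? 4/(s - 2)^2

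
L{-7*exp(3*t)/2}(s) -7/(2*s - 6)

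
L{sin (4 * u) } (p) 4/ (p^2 + 16) 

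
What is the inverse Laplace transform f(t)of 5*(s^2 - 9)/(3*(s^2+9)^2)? 5*t*cos(3*t)/3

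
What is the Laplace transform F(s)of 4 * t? 4/s^2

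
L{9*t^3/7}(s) 54/(7*s^4)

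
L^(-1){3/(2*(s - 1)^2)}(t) 3*t*exp(t)/2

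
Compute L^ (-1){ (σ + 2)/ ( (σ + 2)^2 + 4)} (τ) exp (-2*τ)*cos (2*τ)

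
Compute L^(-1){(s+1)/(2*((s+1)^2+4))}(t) exp(-t)*cos(2*t)/2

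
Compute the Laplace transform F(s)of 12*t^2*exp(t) 24/(s - 1)^3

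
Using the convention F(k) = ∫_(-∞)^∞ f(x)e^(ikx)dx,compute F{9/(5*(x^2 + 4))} 9*pi*exp(-2*Abs(k))/10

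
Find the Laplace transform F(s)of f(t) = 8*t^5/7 960/(7*s^6)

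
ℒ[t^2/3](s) 2/(3 * s^3)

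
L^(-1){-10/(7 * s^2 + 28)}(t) -5 * sin(2 * t)/7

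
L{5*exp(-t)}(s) 5/(s + 1)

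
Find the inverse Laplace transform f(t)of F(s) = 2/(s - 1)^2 2 * t * exp(t)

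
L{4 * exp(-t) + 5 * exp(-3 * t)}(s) 4/(s + 1) + 5/(s + 3)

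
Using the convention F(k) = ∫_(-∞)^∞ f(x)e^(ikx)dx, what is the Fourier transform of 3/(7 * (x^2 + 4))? 3 * pi * exp(-2 * Abs(k))/14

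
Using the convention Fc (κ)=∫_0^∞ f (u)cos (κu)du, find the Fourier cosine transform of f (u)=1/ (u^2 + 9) pi*exp (-3*κ)/6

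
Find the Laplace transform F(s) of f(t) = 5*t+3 3/s+5/s^2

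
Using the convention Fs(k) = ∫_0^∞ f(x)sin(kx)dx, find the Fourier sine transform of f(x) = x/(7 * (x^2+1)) pi * exp(-k)/14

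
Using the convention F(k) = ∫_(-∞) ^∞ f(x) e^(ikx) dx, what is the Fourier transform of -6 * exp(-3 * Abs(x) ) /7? -36/(7 * k^2 + 63) 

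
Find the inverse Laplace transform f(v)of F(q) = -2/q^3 -v^2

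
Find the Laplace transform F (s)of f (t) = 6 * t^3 36/s^4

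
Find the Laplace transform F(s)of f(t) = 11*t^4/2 132/s^5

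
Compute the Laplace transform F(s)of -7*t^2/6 -7/(3*s^3)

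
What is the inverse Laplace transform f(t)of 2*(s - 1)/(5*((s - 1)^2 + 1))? 2*exp(t)*cos(t)/5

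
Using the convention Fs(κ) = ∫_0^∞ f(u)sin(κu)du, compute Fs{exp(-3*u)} κ/(κ^2 + 9)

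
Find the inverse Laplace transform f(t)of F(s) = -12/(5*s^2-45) -4*sinh(3*t)/5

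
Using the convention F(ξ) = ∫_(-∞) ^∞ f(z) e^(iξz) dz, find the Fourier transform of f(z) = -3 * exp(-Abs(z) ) -6/(ξ^2+1) 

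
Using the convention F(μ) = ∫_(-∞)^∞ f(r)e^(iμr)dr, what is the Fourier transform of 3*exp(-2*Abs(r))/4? 3/(μ^2 + 4)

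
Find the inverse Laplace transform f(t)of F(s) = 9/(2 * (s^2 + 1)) 9 * sin(t)/2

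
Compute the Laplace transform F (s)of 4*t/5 4/ (5*s^2)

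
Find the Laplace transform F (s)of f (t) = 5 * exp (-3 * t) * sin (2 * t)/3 10/ (3 * ( (s + 3)^2 + 4))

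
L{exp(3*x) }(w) 1/(w - 3) 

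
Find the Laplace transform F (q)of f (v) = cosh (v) q/ (q^2 - 1)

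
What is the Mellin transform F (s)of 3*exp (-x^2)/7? 3*gamma (s/2)/14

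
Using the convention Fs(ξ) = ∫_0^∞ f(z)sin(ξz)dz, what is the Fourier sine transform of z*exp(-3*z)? 6*ξ/(ξ^2 + 9)^2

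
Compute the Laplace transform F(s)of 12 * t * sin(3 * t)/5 72 * s/(5 * (s^2 + 9)^2)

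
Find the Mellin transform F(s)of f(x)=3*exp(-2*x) 3*gamma(s)/2^s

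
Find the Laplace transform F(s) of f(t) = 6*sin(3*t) 18/(s^2 + 9) 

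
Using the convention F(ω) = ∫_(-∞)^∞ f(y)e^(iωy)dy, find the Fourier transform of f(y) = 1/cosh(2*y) pi/(2*cosh(pi*ω/4))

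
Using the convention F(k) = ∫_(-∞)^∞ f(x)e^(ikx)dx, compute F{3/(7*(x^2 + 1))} 3*pi*exp(-Abs(k))/7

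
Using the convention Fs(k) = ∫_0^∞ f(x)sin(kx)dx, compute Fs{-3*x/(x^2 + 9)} -3*pi*exp(-3*k)/2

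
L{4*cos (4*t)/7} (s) 4*s/ (7*(s^2 + 16))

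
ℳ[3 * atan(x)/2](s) -3 * pi * sec(pi * s/2)/(4 * s)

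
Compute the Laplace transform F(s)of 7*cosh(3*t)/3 7*s/(3*(s^2 - 9))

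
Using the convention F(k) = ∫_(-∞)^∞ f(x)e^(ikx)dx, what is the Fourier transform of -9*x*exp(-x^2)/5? -9*I*sqrt(pi)*k*exp(-k^2/4)/10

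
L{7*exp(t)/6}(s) 7/(6*(s - 1))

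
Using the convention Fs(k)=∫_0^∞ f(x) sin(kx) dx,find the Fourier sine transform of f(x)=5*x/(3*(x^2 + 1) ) 5*pi*exp(-k) /6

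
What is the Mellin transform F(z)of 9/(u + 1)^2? -9*pi*(z - 1)/sin(pi*z)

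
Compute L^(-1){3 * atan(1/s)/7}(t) 3 * sin(t)/(7 * t)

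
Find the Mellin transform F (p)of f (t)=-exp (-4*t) -gamma (p)/4^p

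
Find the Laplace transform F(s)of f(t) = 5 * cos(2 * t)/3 5 * s/(3 * (s^2 + 4))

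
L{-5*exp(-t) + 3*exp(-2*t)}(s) 3/(s + 2) - 5/(s + 1)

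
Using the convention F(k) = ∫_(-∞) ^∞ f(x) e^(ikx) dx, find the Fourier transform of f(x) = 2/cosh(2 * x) pi/cosh(pi * k/4) 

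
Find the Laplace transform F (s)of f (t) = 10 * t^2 20/s^3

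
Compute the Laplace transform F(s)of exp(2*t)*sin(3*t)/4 3/(4*((s - 2)^2 + 9))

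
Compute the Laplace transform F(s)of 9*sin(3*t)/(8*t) 9*atan(3/s)/8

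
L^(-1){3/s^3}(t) 3*t^2/2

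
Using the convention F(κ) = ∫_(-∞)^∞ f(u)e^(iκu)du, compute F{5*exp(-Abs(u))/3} 10/(3*(κ^2 + 1))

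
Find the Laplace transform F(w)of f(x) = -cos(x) -w/(w^2 + 1)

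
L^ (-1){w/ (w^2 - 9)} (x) cosh (3*x)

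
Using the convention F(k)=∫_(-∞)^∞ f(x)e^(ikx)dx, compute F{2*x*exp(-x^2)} I*sqrt(pi)*k*exp(-k^2/4)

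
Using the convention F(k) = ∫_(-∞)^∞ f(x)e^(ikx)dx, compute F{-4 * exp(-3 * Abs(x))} -24/(k^2 + 9)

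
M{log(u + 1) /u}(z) -pi*csc(pi*z) /(z - 1) 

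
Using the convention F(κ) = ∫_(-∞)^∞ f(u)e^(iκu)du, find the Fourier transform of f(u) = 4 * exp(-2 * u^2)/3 2 * sqrt(2) * sqrt(pi) * exp(-κ^2/8)/3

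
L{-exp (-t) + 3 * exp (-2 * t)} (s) 3/ (s + 2) - 1/ (s + 1)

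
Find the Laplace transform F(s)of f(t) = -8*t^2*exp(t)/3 -16/(3*(s - 1)^3)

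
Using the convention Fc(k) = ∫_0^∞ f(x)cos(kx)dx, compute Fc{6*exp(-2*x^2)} 3*sqrt(2)*sqrt(pi)*exp(-k^2/8)/2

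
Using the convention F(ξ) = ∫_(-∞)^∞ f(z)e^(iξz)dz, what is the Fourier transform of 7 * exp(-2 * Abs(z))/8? 7/(2 * (ξ^2 + 4))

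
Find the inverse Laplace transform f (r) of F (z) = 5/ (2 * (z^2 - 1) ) 5 * sinh (r) /2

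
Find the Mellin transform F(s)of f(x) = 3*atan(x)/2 -3*pi*sec(pi*s/2)/(4*s)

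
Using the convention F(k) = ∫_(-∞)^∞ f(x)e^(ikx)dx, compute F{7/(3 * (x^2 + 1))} 7 * pi * exp(-Abs(k))/3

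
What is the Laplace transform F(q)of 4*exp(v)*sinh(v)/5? 4/(5*q*(q - 2))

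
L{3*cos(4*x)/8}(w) 3*w/(8*(w^2 + 16))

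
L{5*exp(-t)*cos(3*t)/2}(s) 5*(s + 1)/(2*((s + 1)^2 + 9))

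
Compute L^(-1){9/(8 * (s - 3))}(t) 9 * exp(3 * t)/8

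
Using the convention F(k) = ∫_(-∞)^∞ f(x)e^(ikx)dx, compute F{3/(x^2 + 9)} pi * exp(-3 * Abs(k))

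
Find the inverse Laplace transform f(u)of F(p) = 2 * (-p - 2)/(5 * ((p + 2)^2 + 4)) -2 * exp(-2 * u) * cos(2 * u)/5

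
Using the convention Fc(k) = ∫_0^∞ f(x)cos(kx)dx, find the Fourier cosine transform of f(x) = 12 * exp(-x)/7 12/(7 * (k^2 + 1))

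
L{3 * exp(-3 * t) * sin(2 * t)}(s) 6/((s + 3)^2 + 4)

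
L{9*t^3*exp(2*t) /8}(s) 27/(4*(s - 2) ^4) 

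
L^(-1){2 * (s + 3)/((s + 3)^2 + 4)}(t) 2 * exp(-3 * t) * cos(2 * t)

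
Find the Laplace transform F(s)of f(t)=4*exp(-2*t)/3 4/(3*(s + 2))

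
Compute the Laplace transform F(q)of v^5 120/q^6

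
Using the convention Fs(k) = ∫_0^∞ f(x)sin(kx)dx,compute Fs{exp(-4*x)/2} k/(2*(k^2 + 16))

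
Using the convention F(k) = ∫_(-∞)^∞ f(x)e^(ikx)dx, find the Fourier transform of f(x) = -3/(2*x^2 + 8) -3*pi*exp(-2*Abs(k))/4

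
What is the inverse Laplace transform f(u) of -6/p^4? -u^3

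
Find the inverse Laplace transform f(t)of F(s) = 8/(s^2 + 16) 2 * sin(4 * t)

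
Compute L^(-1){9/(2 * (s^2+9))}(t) 3 * sin(3 * t)/2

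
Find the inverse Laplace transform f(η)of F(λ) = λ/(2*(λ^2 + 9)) cos(3*η)/2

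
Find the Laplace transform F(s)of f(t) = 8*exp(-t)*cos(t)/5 8*(s + 1)/(5*((s + 1)^2 + 1))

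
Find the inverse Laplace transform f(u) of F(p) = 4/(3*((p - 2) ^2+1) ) 4*exp(2*u)*sin(u) /3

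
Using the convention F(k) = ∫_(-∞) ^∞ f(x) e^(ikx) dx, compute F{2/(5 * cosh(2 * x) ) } pi/(5 * cosh(pi * k/4) ) 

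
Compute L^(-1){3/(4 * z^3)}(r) 3 * r^2/8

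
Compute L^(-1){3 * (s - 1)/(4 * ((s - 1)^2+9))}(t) 3 * exp(t) * cos(3 * t)/4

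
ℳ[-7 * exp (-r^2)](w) -7 * gamma (w/2) /2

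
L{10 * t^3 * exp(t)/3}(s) 20/(s - 1)^4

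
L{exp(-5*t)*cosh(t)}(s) (s + 5)/((s + 5)^2 - 1)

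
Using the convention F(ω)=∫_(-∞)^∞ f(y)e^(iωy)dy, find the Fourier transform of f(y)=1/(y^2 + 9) pi*exp(-3*Abs(ω))/3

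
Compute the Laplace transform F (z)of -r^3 -6/z^4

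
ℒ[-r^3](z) -6/z^4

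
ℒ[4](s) 4/s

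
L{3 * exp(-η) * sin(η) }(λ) 3/((λ + 1) ^2 + 1) 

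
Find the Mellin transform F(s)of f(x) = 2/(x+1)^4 gamma(s)*gamma(4 - s)/3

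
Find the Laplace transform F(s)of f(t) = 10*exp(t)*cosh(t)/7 10*(s - 1)/(7*s*(s - 2))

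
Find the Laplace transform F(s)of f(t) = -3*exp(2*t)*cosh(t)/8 3*(2 - s)/(8*((s - 2)^2 - 1))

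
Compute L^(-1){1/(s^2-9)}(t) sinh(3*t)/3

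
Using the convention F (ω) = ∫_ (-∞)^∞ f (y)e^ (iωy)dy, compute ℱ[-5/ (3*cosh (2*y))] -5*pi/ (6*cosh (pi*ω/4))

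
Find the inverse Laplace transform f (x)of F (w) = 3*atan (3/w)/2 3*sin (3*x)/ (2*x)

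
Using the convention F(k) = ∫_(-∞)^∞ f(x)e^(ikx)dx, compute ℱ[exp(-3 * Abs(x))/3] 2/(k^2 + 9)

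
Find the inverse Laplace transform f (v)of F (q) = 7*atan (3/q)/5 7*sin (3*v)/ (5*v)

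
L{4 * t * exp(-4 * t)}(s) 4/(s + 4)^2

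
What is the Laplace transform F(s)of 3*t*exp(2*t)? 3/(s - 2)^2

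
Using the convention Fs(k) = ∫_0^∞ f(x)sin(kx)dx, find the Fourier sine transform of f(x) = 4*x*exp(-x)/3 8*k/(3*(k^2 + 1)^2)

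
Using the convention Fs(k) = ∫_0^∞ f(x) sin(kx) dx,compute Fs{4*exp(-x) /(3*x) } 4*atan(k) /3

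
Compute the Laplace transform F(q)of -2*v -2/q^2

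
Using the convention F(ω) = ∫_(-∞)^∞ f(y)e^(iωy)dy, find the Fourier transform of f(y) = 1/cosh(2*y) pi/(2*cosh(pi*ω/4))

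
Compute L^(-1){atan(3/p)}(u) sin(3 * u)/u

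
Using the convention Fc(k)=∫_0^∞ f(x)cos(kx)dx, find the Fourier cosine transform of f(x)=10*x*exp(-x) 10*(1 - k^2)/(k^2 + 1)^2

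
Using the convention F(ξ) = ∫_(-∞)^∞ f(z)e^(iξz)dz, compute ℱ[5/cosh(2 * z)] 5 * pi/(2 * cosh(pi * ξ/4))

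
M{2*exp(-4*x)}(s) 2^(1 - 2*s)*gamma(s)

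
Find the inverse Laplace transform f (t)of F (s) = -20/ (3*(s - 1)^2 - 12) -10*exp (t)*sinh (2*t)/3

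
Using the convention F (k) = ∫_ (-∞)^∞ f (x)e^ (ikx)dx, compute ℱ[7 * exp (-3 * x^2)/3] 7 * sqrt (3) * sqrt (pi) * exp (-k^2/12)/9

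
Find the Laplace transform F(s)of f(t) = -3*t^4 -72/s^5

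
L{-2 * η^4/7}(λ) -48/(7 * λ^5)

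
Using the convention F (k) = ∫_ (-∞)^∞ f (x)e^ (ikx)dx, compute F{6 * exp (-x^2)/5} 6 * sqrt (pi) * exp (-k^2/4)/5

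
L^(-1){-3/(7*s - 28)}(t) -3*exp(4*t)/7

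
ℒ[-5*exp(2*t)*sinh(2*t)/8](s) -5/(4*s*(s - 4))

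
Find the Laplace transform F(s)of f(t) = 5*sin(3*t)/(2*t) 5*atan(3/s)/2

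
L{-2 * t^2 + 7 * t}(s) 7/s^2-4/s^3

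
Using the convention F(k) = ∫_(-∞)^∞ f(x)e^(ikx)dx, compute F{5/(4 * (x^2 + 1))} 5 * pi * exp(-Abs(k))/4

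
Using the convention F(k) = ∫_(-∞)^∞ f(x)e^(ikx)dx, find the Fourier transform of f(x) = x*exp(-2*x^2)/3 sqrt(2)*I*sqrt(pi)*k*exp(-k^2/8)/24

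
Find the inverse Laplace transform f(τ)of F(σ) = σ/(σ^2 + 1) cos(τ)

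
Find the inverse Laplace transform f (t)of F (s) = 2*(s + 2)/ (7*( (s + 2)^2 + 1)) 2*exp (-2*t)*cos (t)/7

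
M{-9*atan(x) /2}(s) 9*pi*sec(pi*s/2) /(4*s) 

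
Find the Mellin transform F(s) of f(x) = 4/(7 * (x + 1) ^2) -4 * pi * (s - 1) /(7 * sin(pi * s) ) 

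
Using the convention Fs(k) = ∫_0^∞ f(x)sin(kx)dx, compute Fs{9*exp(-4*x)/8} 9*k/(8*(k^2 + 16))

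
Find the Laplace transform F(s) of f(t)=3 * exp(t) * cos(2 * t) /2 3 * (s - 1) /(2 * ((s - 1) ^2+4) ) 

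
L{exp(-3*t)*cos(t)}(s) (s + 3)/((s + 3)^2 + 1)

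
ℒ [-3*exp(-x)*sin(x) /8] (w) -3/(8*(w + 1) ^2 + 8) 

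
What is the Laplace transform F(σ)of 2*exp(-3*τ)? 2/(σ + 3)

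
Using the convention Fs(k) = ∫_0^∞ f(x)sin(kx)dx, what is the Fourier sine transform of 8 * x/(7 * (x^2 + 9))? 4 * pi * exp(-3 * k)/7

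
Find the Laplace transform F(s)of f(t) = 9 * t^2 18/s^3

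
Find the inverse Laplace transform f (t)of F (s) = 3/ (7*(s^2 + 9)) sin (3*t)/7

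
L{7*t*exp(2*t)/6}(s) 7/(6*(s - 2)^2)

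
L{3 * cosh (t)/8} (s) 3 * s/ (8 * (s^2-1))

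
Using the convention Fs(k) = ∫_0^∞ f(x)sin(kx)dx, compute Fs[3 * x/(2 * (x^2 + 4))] 3 * pi * exp(-2 * k)/4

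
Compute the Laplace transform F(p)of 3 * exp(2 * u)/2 3/(2 * (p - 2))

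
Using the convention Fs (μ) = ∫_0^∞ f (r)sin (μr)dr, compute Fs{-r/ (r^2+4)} -pi * exp (-2 * μ)/2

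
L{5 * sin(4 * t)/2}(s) 10/(s^2+16)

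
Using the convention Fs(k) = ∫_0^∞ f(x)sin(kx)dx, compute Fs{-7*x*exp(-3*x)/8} -21*k/(4*(k^2 + 9)^2)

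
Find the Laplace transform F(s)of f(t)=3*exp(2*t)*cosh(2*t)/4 3*(s - 2)/(4*s*(s - 4))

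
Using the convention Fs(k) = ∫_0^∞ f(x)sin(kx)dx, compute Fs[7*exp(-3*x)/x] 7*atan(k/3)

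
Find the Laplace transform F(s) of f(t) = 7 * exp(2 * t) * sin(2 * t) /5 14/(5 * ((s - 2) ^2+4) ) 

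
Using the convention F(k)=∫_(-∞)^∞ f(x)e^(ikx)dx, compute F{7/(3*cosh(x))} 7*pi/(3*cosh(pi*k/2))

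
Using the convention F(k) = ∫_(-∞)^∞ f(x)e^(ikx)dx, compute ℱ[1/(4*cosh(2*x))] pi/(8*cosh(pi*k/4))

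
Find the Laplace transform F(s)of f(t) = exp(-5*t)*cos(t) (s + 5)/((s + 5)^2 + 1)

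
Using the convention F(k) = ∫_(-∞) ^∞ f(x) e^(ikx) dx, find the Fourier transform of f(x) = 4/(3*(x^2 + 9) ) 4*pi*exp(-3*Abs(k) ) /9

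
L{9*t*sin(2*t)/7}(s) 36*s/(7*(s^2+4)^2)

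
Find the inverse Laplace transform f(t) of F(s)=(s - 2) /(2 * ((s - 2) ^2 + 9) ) exp(2 * t) * cos(3 * t) /2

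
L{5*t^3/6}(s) 5/s^4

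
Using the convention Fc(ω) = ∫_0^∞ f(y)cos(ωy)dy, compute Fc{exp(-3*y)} 3/(ω^2 + 9)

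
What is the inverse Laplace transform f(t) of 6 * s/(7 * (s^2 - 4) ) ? 6 * cosh(2 * t) /7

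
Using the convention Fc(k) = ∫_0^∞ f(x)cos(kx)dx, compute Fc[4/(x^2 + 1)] 2*pi*exp(-k)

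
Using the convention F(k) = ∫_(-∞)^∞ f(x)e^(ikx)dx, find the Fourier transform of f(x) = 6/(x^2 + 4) 3 * pi * exp(-2 * Abs(k))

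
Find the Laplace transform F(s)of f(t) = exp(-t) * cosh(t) (s + 1)/(s * (s + 2))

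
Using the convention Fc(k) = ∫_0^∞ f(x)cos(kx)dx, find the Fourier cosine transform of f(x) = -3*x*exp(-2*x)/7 3*(k^2 - 4)/(7*(k^2 + 4)^2)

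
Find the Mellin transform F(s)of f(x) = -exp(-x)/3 -gamma(s)/3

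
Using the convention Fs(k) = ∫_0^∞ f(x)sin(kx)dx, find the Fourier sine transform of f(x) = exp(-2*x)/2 k/(2*(k^2 + 4))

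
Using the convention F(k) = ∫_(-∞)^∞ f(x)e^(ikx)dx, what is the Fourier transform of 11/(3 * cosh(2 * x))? 11 * pi/(6 * cosh(pi * k/4))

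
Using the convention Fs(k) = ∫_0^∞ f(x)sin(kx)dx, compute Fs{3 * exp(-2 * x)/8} 3 * k/(8 * (k^2 + 4))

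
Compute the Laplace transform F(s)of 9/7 9/(7*s)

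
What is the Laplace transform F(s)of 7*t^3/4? 21/(2*s^4)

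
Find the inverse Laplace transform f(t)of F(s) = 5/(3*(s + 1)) 5*exp(-t)/3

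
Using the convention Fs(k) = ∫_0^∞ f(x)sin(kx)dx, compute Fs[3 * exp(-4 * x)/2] 3 * k/(2 * (k^2+16))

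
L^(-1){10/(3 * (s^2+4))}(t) 5 * sin(2 * t)/3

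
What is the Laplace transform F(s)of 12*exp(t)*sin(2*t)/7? 24/(7*((s - 1)^2 + 4))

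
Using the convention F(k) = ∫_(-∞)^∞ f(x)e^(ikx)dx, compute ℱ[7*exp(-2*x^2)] 7*sqrt(2)*sqrt(pi)*exp(-k^2/8)/2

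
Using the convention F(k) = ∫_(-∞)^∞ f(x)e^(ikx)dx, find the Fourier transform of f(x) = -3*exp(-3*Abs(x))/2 -9/(k^2 + 9)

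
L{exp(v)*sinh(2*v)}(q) 2/((q - 1)^2 - 4)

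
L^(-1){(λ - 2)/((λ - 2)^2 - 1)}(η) exp(2*η)*cosh(η)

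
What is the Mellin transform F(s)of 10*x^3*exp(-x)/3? 10*gamma(s + 3)/3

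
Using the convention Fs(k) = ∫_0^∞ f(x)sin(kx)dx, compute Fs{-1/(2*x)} -pi/4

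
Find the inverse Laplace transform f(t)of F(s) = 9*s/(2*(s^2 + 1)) 9*cos(t)/2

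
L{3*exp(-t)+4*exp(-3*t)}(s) 4/(s+3)+3/(s+1)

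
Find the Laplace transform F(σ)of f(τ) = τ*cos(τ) (σ^2 - 1)/(σ^2 + 1)^2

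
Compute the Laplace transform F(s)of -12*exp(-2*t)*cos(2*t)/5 12*(-s - 2)/(5*((s + 2)^2 + 4))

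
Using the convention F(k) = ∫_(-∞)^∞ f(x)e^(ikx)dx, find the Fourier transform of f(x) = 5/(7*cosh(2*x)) 5*pi/(14*cosh(pi*k/4))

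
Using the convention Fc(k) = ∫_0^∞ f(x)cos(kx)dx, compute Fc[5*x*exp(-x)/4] 5*(1 - k^2)/(4*(k^2 + 1)^2)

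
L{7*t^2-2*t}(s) 14/s^3-2/s^2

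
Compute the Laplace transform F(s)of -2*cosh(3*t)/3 -2*s/(3*s^2 - 27)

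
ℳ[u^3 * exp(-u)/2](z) gamma(z+3)/2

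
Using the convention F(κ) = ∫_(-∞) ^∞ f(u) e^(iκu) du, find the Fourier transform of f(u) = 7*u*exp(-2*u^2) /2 7*sqrt(2)*I*sqrt(pi)*κ*exp(-κ^2/8) /16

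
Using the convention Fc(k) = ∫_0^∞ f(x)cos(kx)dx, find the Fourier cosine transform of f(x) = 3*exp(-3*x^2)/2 sqrt(3)*sqrt(pi)*exp(-k^2/12)/4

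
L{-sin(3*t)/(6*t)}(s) -atan(3/s)/6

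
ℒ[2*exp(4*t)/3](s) 2/(3*(s - 4))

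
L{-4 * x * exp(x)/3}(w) -4/(3 * (w - 1)^2)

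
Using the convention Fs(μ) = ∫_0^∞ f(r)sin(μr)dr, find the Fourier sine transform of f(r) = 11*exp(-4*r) 11*μ/(μ^2 + 16)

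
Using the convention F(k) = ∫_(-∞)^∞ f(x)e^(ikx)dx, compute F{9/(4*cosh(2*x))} 9*pi/(8*cosh(pi*k/4))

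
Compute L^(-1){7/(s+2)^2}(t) 7*t*exp(-2*t)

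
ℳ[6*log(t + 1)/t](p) -6*pi*csc(pi*p)/(p - 1)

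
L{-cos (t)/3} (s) -s/ (3 * s^2+3)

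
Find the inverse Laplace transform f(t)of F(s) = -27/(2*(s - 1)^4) -9*t^3*exp(t)/4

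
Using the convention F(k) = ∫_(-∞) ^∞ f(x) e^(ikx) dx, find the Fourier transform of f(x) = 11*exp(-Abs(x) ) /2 11/(k^2+1) 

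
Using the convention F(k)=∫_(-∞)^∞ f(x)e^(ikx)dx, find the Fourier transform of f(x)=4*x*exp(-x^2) 2*I*sqrt(pi)*k*exp(-k^2/4)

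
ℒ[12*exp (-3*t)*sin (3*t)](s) 36/ ( (s+3)^2+9)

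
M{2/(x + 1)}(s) 2*pi*csc(pi*s)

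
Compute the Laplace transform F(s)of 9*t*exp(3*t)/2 9/(2*(s - 3)^2)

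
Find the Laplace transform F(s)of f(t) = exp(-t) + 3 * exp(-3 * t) 3/(s + 3) + 1/(s + 1)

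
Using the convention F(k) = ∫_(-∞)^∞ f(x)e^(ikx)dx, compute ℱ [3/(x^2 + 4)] 3*pi*exp(-2*Abs(k))/2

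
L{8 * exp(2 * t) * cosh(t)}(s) 8 * (s - 2)/((s - 2)^2 - 1)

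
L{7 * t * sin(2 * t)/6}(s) 14 * s/(3 * (s^2 + 4)^2)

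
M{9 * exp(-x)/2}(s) 9 * gamma(s)/2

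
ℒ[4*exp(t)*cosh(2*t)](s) 4*(s - 1)/((s - 1)^2 - 4)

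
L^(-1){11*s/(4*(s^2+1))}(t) 11*cos(t)/4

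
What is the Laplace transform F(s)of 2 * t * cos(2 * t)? 2 * (s^2 - 4)/(s^2 + 4)^2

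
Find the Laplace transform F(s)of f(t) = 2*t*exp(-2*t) 2/(s + 2)^2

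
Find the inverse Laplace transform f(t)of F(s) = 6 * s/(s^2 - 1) 6 * cosh(t)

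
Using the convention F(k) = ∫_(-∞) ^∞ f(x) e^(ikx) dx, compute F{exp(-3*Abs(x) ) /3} 2/(k^2 + 9) 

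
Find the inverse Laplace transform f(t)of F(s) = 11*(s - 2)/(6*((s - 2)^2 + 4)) 11*exp(2*t)*cos(2*t)/6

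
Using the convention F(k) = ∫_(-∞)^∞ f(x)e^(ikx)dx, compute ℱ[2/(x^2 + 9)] 2 * pi * exp(-3 * Abs(k))/3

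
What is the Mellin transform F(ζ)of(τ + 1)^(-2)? (-pi * ζ + pi)/sin(pi * ζ)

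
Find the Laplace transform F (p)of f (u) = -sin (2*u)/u -atan (2/p)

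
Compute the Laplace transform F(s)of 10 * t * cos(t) 10 * (s^2 - 1)/(s^2 + 1)^2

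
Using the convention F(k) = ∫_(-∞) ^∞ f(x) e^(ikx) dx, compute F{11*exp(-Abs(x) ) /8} 11/(4*(k^2 + 1) ) 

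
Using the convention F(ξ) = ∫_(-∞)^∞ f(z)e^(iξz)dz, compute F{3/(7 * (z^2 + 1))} 3 * pi * exp(-Abs(ξ))/7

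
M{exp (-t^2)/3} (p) gamma (p/2)/6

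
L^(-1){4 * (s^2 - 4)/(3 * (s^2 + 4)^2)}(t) 4 * t * cos(2 * t)/3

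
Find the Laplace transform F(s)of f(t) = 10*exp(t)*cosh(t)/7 10*(s - 1)/(7*s*(s - 2))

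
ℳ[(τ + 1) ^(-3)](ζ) pi * (ζ - 2) * (ζ - 1) /(2 * sin(pi * ζ) ) 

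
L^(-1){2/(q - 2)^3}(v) v^2 * exp(2 * v)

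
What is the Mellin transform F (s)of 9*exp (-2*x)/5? 9*gamma (s)/ (5*2^s)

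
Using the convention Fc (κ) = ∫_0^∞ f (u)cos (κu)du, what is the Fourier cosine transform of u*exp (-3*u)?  (9 - κ^2)/ (κ^2+9)^2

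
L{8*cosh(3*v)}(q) 8*q/(q^2 - 9)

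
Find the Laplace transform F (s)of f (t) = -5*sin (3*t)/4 -15/ (4*s^2 + 36)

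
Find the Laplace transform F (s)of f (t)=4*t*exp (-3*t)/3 4/ (3*(s + 3)^2)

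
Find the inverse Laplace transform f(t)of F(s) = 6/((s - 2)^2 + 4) 3*exp(2*t)*sin(2*t)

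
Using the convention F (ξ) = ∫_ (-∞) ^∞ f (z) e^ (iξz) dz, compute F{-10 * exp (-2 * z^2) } -5 * sqrt (2) * sqrt (pi) * exp (-ξ^2/8) 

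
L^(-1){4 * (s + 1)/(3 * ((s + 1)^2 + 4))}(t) 4 * exp(-t) * cos(2 * t)/3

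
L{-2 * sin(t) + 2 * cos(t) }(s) 2 * s/(s^2 + 1) - 2/(s^2 + 1) 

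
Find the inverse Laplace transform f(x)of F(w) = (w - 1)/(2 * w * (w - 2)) exp(x) * cosh(x)/2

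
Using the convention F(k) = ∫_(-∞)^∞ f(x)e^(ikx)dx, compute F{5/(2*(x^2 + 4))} 5*pi*exp(-2*Abs(k))/4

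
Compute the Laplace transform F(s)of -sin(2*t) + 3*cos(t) 3*s/(s^2 + 1)-2/(s^2 + 4)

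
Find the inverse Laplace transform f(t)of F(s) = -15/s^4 -5 * t^3/2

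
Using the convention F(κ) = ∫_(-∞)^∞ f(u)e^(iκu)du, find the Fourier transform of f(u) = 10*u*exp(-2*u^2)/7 5*sqrt(2)*I*sqrt(pi)*κ*exp(-κ^2/8)/28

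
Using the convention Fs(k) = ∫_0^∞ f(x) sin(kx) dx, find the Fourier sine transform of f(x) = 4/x 2 * pi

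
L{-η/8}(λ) -1/(8 * λ^2)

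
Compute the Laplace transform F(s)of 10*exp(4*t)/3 10/(3*(s - 4))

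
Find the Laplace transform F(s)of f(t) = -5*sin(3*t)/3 -5/(s^2 + 9)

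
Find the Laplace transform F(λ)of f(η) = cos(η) λ/(λ^2 + 1)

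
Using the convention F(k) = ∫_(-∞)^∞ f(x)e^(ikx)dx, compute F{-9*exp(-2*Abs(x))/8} -9/(2*k^2 + 8)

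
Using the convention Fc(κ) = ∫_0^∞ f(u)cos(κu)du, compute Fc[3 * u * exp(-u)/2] 3 * (1 - κ^2)/(2 * (κ^2 + 1)^2)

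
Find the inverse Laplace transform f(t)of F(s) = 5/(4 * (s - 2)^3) 5 * t^2 * exp(2 * t)/8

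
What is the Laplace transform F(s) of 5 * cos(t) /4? 5 * s/(4 * (s^2+1) ) 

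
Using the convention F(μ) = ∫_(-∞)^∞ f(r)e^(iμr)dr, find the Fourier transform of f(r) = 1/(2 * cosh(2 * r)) pi/(4 * cosh(pi * μ/4))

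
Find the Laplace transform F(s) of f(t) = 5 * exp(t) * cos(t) 5 * (s - 1) /((s - 1) ^2 + 1) 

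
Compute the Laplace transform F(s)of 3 3/s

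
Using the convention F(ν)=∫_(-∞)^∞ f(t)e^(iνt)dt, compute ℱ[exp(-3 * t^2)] sqrt(3) * sqrt(pi) * exp(-ν^2/12)/3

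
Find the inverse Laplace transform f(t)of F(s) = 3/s 3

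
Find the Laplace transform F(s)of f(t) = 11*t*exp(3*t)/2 11/(2*(s - 3)^2)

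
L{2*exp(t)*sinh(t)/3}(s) 2/(3*s*(s - 2))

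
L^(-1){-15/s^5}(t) -5*t^4/8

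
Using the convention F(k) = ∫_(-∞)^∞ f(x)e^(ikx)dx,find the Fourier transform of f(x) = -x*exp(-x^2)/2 -I*sqrt(pi)*k*exp(-k^2/4)/4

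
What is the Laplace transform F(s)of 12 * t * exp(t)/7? 12/(7 * (s - 1)^2)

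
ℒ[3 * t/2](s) 3/ (2 * s^2)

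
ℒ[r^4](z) 24/z^5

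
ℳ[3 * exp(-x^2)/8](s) 3 * gamma(s/2)/16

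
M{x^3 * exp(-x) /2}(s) gamma(s + 3) /2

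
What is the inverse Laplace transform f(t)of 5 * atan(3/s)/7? 5 * sin(3 * t)/(7 * t)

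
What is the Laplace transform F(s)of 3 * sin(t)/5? 3/(5 * (s^2+1))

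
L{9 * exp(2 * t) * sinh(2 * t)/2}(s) 9/(s * (s - 4))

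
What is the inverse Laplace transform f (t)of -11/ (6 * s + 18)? -11 * exp (-3 * t)/6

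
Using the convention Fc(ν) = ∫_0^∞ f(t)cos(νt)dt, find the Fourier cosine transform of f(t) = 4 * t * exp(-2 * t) 4 * (4 - ν^2)/(ν^2 + 4)^2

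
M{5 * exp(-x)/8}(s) 5 * gamma(s)/8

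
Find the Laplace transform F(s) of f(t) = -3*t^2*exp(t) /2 -3/(s - 1) ^3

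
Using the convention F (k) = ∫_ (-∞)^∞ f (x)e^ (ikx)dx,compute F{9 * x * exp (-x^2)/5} 9 * I * sqrt (pi) * k * exp (-k^2/4)/10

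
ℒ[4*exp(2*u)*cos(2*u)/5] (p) 4*(p - 2)/(5*((p - 2)^2 + 4))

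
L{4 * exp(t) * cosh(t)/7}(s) 4 * (s - 1)/(7 * s * (s - 2))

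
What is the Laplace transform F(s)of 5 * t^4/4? 30/s^5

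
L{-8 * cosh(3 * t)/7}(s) -8 * s/(7 * s^2 - 63)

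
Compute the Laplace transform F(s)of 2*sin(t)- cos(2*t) 2/(s^2 + 1)- s/(s^2 + 4)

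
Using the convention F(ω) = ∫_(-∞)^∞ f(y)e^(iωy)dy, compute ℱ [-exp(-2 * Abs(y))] -4/(ω^2 + 4)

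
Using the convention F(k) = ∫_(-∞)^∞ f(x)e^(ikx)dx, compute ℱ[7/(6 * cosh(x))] 7 * pi/(6 * cosh(pi * k/2))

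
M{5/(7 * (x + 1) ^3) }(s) 5 * pi * (s - 2) * (s - 1) /(14 * sin(pi * s) ) 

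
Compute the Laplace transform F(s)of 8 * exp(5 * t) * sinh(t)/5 8/(5 * ((s - 5)^2-1))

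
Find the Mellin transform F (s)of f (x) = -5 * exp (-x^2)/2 -5 * gamma (s/2)/4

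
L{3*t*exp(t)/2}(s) 3/(2*(s - 1)^2)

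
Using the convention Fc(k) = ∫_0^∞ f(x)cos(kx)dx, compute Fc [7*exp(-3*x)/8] 21/(8*(k^2 + 9))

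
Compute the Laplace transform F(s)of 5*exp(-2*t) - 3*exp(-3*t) 5/(s+2) - 3/(s+3)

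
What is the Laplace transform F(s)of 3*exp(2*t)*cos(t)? 3*(s - 2)/((s - 2)^2 + 1)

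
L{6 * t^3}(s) 36/s^4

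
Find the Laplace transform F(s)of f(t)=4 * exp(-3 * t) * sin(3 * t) 12/((s + 3)^2 + 9)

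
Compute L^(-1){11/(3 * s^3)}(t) 11 * t^2/6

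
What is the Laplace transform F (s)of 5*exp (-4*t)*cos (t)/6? 5*(s + 4)/ (6*( (s + 4)^2 + 1))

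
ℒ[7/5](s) 7/(5*s)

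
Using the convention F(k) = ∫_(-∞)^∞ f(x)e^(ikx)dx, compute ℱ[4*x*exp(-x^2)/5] 2*I*sqrt(pi)*k*exp(-k^2/4)/5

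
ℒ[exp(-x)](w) 1/(w+1) 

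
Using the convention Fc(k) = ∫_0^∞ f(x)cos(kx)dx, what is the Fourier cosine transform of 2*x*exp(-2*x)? 2*(4 - k^2)/(k^2 + 4)^2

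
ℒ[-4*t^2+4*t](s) 4/s^2 - 8/s^3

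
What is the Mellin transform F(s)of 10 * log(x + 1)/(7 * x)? -10 * pi * csc(pi * s)/(7 * s - 7)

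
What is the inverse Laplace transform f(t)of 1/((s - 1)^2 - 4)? exp(t) * sinh(2 * t)/2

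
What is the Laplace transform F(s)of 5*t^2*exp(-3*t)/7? 10/(7*(s+3)^3)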